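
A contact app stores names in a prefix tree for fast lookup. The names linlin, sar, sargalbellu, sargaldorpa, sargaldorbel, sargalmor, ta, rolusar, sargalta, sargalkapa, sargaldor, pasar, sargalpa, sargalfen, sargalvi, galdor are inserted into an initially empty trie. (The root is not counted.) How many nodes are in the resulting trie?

61

For each word, the new-node count is its length minus the longest prefix already in the trie:
  "linlin" → 6 new (l, i, n, l, i, n)
  "sar" → 3 new (s, a, r)
  "sargalbellu" → prefix "sar" already present; 8 new (g, a, l, b, e, l, l, u)
  "sargaldorpa" → prefix "sargal" already present; 5 new (d, o, r, p, a)
  "sargaldorbel" → prefix "sargaldor" already present; 3 new (b, e, l)
  "sargalmor" → prefix "sargal" already present; 3 new (m, o, r)
  "ta" → 2 new (t, a)
  "rolusar" → 7 new (r, o, l, u, s, a, r)
  "sargalta" → prefix "sargal" already present; 2 new (t, a)
  "sargalkapa" → prefix "sargal" already present; 4 new (k, a, p, a)
  "sargaldor" → prefix "sargaldor" already present; 0 new (none)
  "pasar" → 5 new (p, a, s, a, r)
  "sargalpa" → prefix "sargal" already present; 2 new (p, a)
  "sargalfen" → prefix "sargal" already present; 3 new (f, e, n)
  "sargalvi" → prefix "sargal" already present; 2 new (v, i)
  "galdor" → 6 new (g, a, l, d, o, r)
Total nodes = 6 + 3 + 8 + 5 + 3 + 3 + 2 + 7 + 2 + 4 + 0 + 5 + 2 + 3 + 2 + 6 = 61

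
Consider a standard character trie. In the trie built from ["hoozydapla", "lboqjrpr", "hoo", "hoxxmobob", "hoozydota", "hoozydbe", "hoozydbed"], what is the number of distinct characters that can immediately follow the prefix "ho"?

The children of the "ho" node are the distinct next characters among strings starting with "ho".
Distinct next characters after "ho": o, x.
That node has 2 child edges.

2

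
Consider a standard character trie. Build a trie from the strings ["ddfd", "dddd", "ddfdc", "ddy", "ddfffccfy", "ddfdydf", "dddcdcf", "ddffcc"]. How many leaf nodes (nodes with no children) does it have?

7

Leaves are exactly the stored words that no other stored word extends.
Those words: "dddcdcf", "dddd", "ddfdc", "ddfdydf", "ddffcc", "ddfffccfy", "ddy"
Leaf count: 7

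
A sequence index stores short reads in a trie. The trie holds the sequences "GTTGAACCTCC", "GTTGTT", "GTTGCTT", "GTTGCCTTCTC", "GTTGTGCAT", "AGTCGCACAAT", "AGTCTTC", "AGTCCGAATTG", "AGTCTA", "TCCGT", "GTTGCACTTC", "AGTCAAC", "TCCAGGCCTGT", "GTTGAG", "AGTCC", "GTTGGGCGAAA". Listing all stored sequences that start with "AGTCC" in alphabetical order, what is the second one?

AGTCCGAATTG

Filter for "AGTCC…" and sort: "AGTCC", "AGTCCGAATTG"
The 2nd is AGTCCGAATTG.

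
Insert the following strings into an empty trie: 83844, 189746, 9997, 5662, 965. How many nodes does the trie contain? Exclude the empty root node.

Trie structure (* marks end of a word):
(root)
├─ 1
│  └─ 8
│     └─ 9
│        └─ 7
│           └─ 4
│              └─ 6 *
├─ 5
│  └─ 6
│     └─ 6
│        └─ 2 *
├─ 8
│  └─ 3
│     └─ 8
│        └─ 4
│           └─ 4 *
└─ 9
   ├─ 6
   │  └─ 5 *
   └─ 9
      └─ 9
         └─ 7 *
Counting every labelled node above: 21.

21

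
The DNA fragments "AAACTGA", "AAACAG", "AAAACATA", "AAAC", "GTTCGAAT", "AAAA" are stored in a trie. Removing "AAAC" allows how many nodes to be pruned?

A node on "AAAC"'s path can go only if nothing else ends at it or branches off below it.
Every node on "AAAC" is still needed (e.g. by "AAACTGA"), so nothing is freed.
Nodes removed: 0

0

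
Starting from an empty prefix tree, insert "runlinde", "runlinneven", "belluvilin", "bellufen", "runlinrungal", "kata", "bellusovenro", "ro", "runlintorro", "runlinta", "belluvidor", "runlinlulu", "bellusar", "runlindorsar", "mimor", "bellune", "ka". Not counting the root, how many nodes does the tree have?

71

Insert word by word; a character creates a node only if that edge doesn't already exist:
  "runlinde" → 8 new (r, u, n, l, i, n, d, e)
  "runlinneven" → prefix "runlin" already present; 5 new (n, e, v, e, n)
  "belluvilin" → 10 new (b, e, l, l, u, v, i, l, i, n)
  "bellufen" → prefix "bellu" already present; 3 new (f, e, n)
  "runlinrungal" → prefix "runlin" already present; 6 new (r, u, n, g, a, l)
  "kata" → 4 new (k, a, t, a)
  "bellusovenro" → prefix "bellu" already present; 7 new (s, o, v, e, n, r, o)
  "ro" → prefix "r" already present; 1 new (o)
  "runlintorro" → prefix "runlin" already present; 5 new (t, o, r, r, o)
  "runlinta" → prefix "runlint" already present; 1 new (a)
  "belluvidor" → prefix "belluvi" already present; 3 new (d, o, r)
  "runlinlulu" → prefix "runlin" already present; 4 new (l, u, l, u)
  "bellusar" → prefix "bellus" already present; 2 new (a, r)
  "runlindorsar" → prefix "runlind" already present; 5 new (o, r, s, a, r)
  "mimor" → 5 new (m, i, m, o, r)
  "bellune" → prefix "bellu" already present; 2 new (n, e)
  "ka" → prefix "ka" already present; 0 new (none)
Total nodes = 8 + 5 + 10 + 3 + 6 + 4 + 7 + 1 + 5 + 1 + 3 + 4 + 2 + 5 + 5 + 2 + 0 = 71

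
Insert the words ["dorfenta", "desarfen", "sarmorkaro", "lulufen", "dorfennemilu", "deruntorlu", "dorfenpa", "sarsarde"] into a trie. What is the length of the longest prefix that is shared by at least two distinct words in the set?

6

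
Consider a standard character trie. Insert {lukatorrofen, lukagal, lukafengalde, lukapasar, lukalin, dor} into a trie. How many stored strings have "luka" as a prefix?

5

Filter for entries beginning with "luka":
Matches: "lukafengalde", "lukagal", "lukalin", "lukapasar", "lukatorrofen"
Count: 5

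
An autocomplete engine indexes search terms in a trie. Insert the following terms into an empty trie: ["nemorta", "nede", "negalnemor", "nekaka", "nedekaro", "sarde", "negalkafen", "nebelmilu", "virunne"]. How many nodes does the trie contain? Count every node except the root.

49

Insert word by word; a character creates a node only if that edge doesn't already exist:
  "nemorta" → 7 new (n, e, m, o, r, t, a)
  "nede" → prefix "ne" already present; 2 new (d, e)
  "negalnemor" → prefix "ne" already present; 8 new (g, a, l, n, e, m, o, r)
  "nekaka" → prefix "ne" already present; 4 new (k, a, k, a)
  "nedekaro" → prefix "nede" already present; 4 new (k, a, r, o)
  "sarde" → 5 new (s, a, r, d, e)
  "negalkafen" → prefix "negal" already present; 5 new (k, a, f, e, n)
  "nebelmilu" → prefix "ne" already present; 7 new (b, e, l, m, i, l, u)
  "virunne" → 7 new (v, i, r, u, n, n, e)
Total nodes = 7 + 2 + 8 + 4 + 4 + 5 + 5 + 7 + 7 = 49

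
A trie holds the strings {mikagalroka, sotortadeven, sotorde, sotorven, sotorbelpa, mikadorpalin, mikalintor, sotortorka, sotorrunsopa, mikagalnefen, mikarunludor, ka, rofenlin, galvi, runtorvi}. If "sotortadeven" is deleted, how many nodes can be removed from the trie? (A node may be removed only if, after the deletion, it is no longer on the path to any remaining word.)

6

After clearing the end-marker at "sotortadeven", prune upward until reaching a node still needed by another word.
The suffix "adeven" (6 nodes) is used only by "sotortadeven"; the node for "sotort" still has the child "o", so pruning stops there.
Nodes removed: 6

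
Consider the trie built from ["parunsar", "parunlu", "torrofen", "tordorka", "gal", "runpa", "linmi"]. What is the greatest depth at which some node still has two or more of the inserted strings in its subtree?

The deepest shared node is where two words last agree before diverging.
"parunlu" and "parunsar" agree on "parun" (5 characters) before diverging; nothing deeper is shared.
Longest shared-prefix length: 5

5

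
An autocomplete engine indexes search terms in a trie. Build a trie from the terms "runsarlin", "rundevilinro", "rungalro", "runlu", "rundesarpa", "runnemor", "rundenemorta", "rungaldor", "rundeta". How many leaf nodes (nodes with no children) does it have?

9

Leaves are exactly the stored words that no other stored word extends.
Those words: "rundenemorta", "rundesarpa", "rundeta", "rundevilinro", "rungaldor", "rungalro", "runlu", "runnemor", "runsarlin"
Leaf count: 9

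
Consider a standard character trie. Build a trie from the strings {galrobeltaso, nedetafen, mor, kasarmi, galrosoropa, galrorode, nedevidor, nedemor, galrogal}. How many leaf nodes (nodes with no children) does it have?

9

A leaf is a node with no children — equivalently, the end of a word that is not a proper prefix of any other stored word.
Those words: "galrobeltaso", "galrogal", "galrorode", "galrosoropa", "kasarmi", "mor", "nedemor", "nedetafen", "nedevidor"
Leaf count: 9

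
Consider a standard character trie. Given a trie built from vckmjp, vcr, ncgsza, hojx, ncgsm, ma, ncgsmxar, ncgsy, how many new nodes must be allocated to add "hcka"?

3

"h" is already a path in the trie; the remaining "cka" must be added.
New nodes needed: |"hcka"| − 1 = 4 − 1 = 3.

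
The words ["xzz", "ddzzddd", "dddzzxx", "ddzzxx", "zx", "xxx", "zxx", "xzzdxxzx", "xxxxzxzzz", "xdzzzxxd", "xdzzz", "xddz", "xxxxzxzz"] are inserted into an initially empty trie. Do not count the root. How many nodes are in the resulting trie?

For each word, the new-node count is its length minus the longest prefix already in the trie:
  "xzz" → 3 new (x, z, z)
  "ddzzddd" → 7 new (d, d, z, z, d, d, d)
  "dddzzxx" → prefix "dd" already present; 5 new (d, z, z, x, x)
  "ddzzxx" → prefix "ddzz" already present; 2 new (x, x)
  "zx" → 2 new (z, x)
  "xxx" → prefix "x" already present; 2 new (x, x)
  "zxx" → prefix "zx" already present; 1 new (x)
  "xzzdxxzx" → prefix "xzz" already present; 5 new (d, x, x, z, x)
  "xxxxzxzzz" → prefix "xxx" already present; 6 new (x, z, x, z, z, z)
  "xdzzzxxd" → prefix "x" already present; 7 new (d, z, z, z, x, x, d)
  "xdzzz" → prefix "xdzzz" already present; 0 new (none)
  "xddz" → prefix "xd" already present; 2 new (d, z)
  "xxxxzxzz" → prefix "xxxxzxzz" already present; 0 new (none)
Total nodes = 3 + 7 + 5 + 2 + 2 + 2 + 1 + 5 + 6 + 7 + 0 + 2 + 0 = 42

42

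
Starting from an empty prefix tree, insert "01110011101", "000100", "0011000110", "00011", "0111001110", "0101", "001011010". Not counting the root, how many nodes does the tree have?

33

Insert word by word; a character creates a node only if that edge doesn't already exist:
  "01110011101" → 11 new (0, 1, 1, 1, 0, 0, 1, 1, 1, 0, 1)
  "000100" → prefix "0" already present; 5 new (0, 0, 1, 0, 0)
  "0011000110" → prefix "00" already present; 8 new (1, 1, 0, 0, 0, 1, 1, 0)
  "00011" → prefix "0001" already present; 1 new (1)
  "0111001110" → prefix "0111001110" already present; 0 new (none)
  "0101" → prefix "01" already present; 2 new (0, 1)
  "001011010" → prefix "001" already present; 6 new (0, 1, 1, 0, 1, 0)
Total nodes = 11 + 5 + 8 + 1 + 0 + 2 + 6 = 33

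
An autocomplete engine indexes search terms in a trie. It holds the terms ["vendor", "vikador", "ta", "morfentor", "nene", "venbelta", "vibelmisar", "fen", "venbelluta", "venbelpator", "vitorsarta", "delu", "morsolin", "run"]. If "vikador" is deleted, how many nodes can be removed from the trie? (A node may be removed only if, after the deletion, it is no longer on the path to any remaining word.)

A node on "vikador"'s path can go only if nothing else ends at it or branches off below it.
The suffix "kador" (5 nodes) is used only by "vikador"; the node for "vi" still has the child "b", so pruning stops there.
Nodes removed: 5

5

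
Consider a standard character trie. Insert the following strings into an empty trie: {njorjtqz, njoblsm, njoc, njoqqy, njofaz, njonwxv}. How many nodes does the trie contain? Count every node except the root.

23

Insert word by word; a character creates a node only if that edge doesn't already exist:
  "njorjtqz" → 8 new (n, j, o, r, j, t, q, z)
  "njoblsm" → prefix "njo" already present; 4 new (b, l, s, m)
  "njoc" → prefix "njo" already present; 1 new (c)
  "njoqqy" → prefix "njo" already present; 3 new (q, q, y)
  "njofaz" → prefix "njo" already present; 3 new (f, a, z)
  "njonwxv" → prefix "njo" already present; 4 new (n, w, x, v)
Total nodes = 8 + 4 + 1 + 3 + 3 + 4 = 23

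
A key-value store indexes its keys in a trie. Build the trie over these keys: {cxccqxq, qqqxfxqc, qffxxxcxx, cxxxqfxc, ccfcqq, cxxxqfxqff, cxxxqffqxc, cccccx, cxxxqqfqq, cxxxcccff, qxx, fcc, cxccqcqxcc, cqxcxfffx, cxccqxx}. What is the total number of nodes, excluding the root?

Trace insertions, counting only characters that open a new branch:
  "cxccqxq" → 7 new (c, x, c, c, q, x, q)
  "qqqxfxqc" → 8 new (q, q, q, x, f, x, q, c)
  "qffxxxcxx" → prefix "q" already present; 8 new (f, f, x, x, x, c, x, x)
  "cxxxqfxc" → prefix "cx" already present; 6 new (x, x, q, f, x, c)
  "ccfcqq" → prefix "c" already present; 5 new (c, f, c, q, q)
  "cxxxqfxqff" → prefix "cxxxqfx" already present; 3 new (q, f, f)
  "cxxxqffqxc" → prefix "cxxxqf" already present; 4 new (f, q, x, c)
  "cccccx" → prefix "cc" already present; 4 new (c, c, c, x)
  "cxxxqqfqq" → prefix "cxxxq" already present; 4 new (q, f, q, q)
  "cxxxcccff" → prefix "cxxx" already present; 5 new (c, c, c, f, f)
  "qxx" → prefix "q" already present; 2 new (x, x)
  "fcc" → 3 new (f, c, c)
  "cxccqcqxcc" → prefix "cxccq" already present; 5 new (c, q, x, c, c)
  "cqxcxfffx" → prefix "c" already present; 8 new (q, x, c, x, f, f, f, x)
  "cxccqxx" → prefix "cxccqx" already present; 1 new (x)
Total nodes = 7 + 8 + 8 + 6 + 5 + 3 + 4 + 4 + 4 + 5 + 2 + 3 + 5 + 8 + 1 = 73

73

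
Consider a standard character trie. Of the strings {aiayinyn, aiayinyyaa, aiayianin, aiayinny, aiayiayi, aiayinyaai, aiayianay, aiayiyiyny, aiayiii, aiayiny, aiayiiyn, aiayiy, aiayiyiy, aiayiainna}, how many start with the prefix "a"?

Traverse to the node for "a", then collect every word in that subtree.
Matches: "aiayiainna", "aiayianay", "aiayianin", "aiayiayi", "aiayiii", "aiayiiyn", "aiayinny", "aiayiny", "aiayinyaai", "aiayinyn", "aiayinyyaa", "aiayiy", "aiayiyiy", "aiayiyiyny"
Count: 14

14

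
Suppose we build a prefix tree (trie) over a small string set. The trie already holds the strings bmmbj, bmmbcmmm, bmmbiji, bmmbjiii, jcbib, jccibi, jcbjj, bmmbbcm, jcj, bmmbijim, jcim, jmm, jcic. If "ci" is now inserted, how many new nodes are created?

No existing word starts with "c", so every character of "ci" needs a new node.
2 − 0 = 2 new nodes.

2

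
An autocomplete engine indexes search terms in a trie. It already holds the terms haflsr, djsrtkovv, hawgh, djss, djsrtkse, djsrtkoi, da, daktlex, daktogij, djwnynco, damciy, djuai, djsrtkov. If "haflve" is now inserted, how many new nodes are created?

2

"hafl" is already a path in the trie; the remaining "ve" must be added.
So 6 − 4 = 2 new nodes.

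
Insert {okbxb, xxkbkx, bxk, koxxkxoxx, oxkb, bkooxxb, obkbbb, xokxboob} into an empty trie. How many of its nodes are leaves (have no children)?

8

A leaf is a node with no children — equivalently, the end of a word that is not a proper prefix of any other stored word.
Those words: "bkooxxb", "bxk", "koxxkxoxx", "obkbbb", "okbxb", "oxkb", "xokxboob", "xxkbkx"
Leaf count: 8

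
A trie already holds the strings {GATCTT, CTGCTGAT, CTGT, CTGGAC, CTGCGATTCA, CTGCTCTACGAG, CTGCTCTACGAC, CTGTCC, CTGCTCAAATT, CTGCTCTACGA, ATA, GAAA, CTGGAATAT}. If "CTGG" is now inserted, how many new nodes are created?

0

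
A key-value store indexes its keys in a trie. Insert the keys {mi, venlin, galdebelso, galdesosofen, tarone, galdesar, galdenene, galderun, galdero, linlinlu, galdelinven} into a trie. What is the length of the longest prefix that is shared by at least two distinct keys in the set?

Look for the deepest trie node that still has at least two words in its subtree.
e.g. "galdero" and "galderun" share the prefix "galder" of length 6; no pair shares a longer one.
Longest shared-prefix length: 6

6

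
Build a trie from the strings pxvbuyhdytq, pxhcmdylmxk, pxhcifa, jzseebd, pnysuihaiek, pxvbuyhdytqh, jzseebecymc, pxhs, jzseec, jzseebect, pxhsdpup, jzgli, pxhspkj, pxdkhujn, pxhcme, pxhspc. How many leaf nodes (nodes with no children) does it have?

Leaves are exactly the stored words that no other stored word extends.
Those words: "jzgli", "jzseebd", "jzseebect", "jzseebecymc", "jzseec", "pnysuihaiek", "pxdkhujn", "pxhcifa", "pxhcmdylmxk", "pxhcme", "pxhsdpup", "pxhspc", "pxhspkj", "pxvbuyhdytqh"
Leaf count: 14

14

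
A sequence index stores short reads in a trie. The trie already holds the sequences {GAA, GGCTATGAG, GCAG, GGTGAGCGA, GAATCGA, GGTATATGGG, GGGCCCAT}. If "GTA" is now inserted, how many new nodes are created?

2

The longest prefix of "GTA" already in the trie is "G" (length 1).
Each of the 2 remaining characters creates one node.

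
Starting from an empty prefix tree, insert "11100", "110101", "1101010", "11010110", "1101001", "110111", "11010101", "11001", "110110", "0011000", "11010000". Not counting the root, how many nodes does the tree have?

Trace insertions, counting only characters that open a new branch:
  "11100" → 5 new (1, 1, 1, 0, 0)
  "110101" → prefix "11" already present; 4 new (0, 1, 0, 1)
  "1101010" → prefix "110101" already present; 1 new (0)
  "11010110" → prefix "110101" already present; 2 new (1, 0)
  "1101001" → prefix "11010" already present; 2 new (0, 1)
  "110111" → prefix "1101" already present; 2 new (1, 1)
  "11010101" → prefix "1101010" already present; 1 new (1)
  "11001" → prefix "110" already present; 2 new (0, 1)
  "110110" → prefix "11011" already present; 1 new (0)
  "0011000" → 7 new (0, 0, 1, 1, 0, 0, 0)
  "11010000" → prefix "110100" already present; 2 new (0, 0)
Total nodes = 5 + 4 + 1 + 2 + 2 + 2 + 1 + 2 + 1 + 7 + 2 = 29

29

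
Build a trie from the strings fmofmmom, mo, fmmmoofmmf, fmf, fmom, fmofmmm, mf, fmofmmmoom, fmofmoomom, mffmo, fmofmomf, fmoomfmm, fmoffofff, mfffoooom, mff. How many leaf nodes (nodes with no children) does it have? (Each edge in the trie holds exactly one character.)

12

A leaf is a node with no children — equivalently, the end of a word that is not a proper prefix of any other stored word.
Those words: "fmf", "fmmmoofmmf", "fmoffofff", "fmofmmmoom", "fmofmmom", "fmofmomf", "fmofmoomom", "fmom", "fmoomfmm", "mfffoooom", "mffmo", "mo"
Leaf count: 12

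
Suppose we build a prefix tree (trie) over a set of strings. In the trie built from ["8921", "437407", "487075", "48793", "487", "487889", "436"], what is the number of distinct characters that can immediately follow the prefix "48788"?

Walk "48788" from the root, arriving at one node.
Characters that immediately follow "48788" among the stored strings: {9}.
That node has 1 child edge.

1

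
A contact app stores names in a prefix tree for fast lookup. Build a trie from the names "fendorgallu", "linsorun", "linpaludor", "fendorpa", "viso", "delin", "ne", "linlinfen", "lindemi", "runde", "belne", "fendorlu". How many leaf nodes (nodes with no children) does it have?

Leaves are exactly the stored words that no other stored word extends.
Those words: "belne", "delin", "fendorgallu", "fendorlu", "fendorpa", "lindemi", "linlinfen", "linpaludor", "linsorun", "ne", "runde", "viso"
Leaf count: 12

12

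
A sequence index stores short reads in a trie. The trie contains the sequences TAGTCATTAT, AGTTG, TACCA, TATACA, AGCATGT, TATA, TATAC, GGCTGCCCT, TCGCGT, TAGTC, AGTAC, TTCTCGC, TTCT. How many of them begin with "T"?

Filter for entries beginning with "T":
Matches: "TACCA", "TAGTC", "TAGTCATTAT", "TATA", "TATAC", "TATACA", "TCGCGT", "TTCT", "TTCTCGC"
Count: 9

9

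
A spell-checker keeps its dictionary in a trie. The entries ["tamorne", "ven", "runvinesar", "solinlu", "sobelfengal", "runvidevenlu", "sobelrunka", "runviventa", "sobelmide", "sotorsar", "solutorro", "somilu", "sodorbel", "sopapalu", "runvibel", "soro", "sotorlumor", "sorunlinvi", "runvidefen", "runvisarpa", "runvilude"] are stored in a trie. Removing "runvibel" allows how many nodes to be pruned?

3

Walk "runvibel" from the leaf back toward the root, removing each node that no remaining word uses.
The suffix "bel" (3 nodes) is used only by "runvibel"; the node for "runvi" still has the child "n", so pruning stops there.
Nodes removed: 3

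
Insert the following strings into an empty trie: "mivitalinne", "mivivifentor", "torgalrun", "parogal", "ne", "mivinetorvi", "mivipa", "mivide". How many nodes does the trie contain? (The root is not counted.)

48

Trace insertions, counting only characters that open a new branch:
  "mivitalinne" → 11 new (m, i, v, i, t, a, l, i, n, n, e)
  "mivivifentor" → prefix "mivi" already present; 8 new (v, i, f, e, n, t, o, r)
  "torgalrun" → 9 new (t, o, r, g, a, l, r, u, n)
  "parogal" → 7 new (p, a, r, o, g, a, l)
  "ne" → 2 new (n, e)
  "mivinetorvi" → prefix "mivi" already present; 7 new (n, e, t, o, r, v, i)
  "mivipa" → prefix "mivi" already present; 2 new (p, a)
  "mivide" → prefix "mivi" already present; 2 new (d, e)
Total nodes = 11 + 8 + 9 + 7 + 2 + 7 + 2 + 2 = 48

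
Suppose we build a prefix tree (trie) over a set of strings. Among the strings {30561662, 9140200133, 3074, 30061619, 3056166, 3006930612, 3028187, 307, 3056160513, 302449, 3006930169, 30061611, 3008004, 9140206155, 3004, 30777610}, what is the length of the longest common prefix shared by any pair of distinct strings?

The deepest shared node is where two words last agree before diverging.
e.g. "30061611" and "30061619" share the prefix "3006161" of length 7; no pair shares a longer one.
Longest shared-prefix length: 7

7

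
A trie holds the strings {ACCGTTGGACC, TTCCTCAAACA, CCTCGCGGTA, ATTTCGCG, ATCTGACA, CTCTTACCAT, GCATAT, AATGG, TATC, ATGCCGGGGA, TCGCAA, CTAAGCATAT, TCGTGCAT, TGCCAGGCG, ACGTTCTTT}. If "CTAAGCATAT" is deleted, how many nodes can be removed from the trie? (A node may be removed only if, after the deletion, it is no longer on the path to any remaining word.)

8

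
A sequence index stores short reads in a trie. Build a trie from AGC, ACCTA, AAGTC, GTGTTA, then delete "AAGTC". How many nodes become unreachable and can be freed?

A node on "AAGTC"'s path can go only if nothing else ends at it or branches off below it.
The suffix "AGTC" (4 nodes) is used only by "AAGTC"; the node for "A" still has the child "G", so pruning stops there.
Nodes removed: 4

4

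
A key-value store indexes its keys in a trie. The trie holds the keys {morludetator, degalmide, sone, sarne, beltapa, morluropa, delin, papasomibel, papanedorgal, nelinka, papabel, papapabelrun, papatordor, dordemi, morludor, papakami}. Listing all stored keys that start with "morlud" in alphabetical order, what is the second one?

DFS of the "morlud" subtree visits, in order: "morludetator", "morludor"
Position 2: morludor

morludor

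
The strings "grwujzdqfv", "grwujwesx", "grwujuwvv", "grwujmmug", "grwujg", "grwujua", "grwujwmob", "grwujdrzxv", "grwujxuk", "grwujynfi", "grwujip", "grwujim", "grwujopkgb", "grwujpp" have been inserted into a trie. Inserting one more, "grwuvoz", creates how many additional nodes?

Walking "grwuvoz" from the root, the first 4 characters ("grwu") follow existing edges; "v" is the first miss.
Each of the 3 remaining characters creates one node.

3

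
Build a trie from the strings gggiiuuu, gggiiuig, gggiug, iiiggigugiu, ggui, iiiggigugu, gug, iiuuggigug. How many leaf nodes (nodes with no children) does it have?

Leaves are exactly the stored words that no other stored word extends.
Those words: "gggiiuig", "gggiiuuu", "gggiug", "ggui", "gug", "iiiggigugiu", "iiiggigugu", "iiuuggigug"
Leaf count: 8

8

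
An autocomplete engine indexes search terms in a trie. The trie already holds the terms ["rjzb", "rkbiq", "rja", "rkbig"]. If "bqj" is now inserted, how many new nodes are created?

3

"bqj" shares no prefix with any stored word, so all 3 characters open new nodes.
3 − 0 = 3 new nodes.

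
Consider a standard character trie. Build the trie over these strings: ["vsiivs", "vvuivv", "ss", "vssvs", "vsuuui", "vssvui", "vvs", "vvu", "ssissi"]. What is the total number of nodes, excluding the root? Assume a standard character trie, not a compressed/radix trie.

Count nodes per top-level branch (shared prefixes stored once):
  's'-branch (ss, ssissi): 6 nodes
  'v'-branch (vsiivs, vssvs, vssvui, vsuuui, vvs, vvu, vvuivv): 21 nodes
Sum: 27

27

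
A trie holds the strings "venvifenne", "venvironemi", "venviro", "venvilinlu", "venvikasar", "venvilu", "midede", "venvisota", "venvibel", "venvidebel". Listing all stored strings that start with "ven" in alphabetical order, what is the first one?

DFS of the "ven" subtree visits, in order: "venvibel", "venvidebel", "venvifenne", "venvikasar", "venvilinlu", "venvilu", "venviro", "venvironemi", "venvisota"
The 1st is venvibel.

venvibel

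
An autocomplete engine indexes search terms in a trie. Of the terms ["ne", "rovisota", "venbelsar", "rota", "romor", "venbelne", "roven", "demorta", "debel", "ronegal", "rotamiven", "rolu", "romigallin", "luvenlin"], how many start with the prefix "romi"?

1

Walk to "romi"; the words in its subtree are exactly those with that prefix.
Words under "romi": romigallin
Count: 1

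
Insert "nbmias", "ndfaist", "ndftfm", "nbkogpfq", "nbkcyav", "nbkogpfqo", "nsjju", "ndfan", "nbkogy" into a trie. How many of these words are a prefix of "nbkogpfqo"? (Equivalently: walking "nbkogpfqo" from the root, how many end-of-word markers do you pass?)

Traverse "nbkogpfqo" character by character; count nodes along the way that are marked as word ends.
Prefixes of the query that are stored words: "nbkogpfq", "nbkogpfqo"
Count: 2

2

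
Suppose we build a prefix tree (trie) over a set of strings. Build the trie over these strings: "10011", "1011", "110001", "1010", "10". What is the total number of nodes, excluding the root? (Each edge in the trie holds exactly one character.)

Trie structure (* marks end of a word):
(root)
└─ 1
   ├─ 0 *
   │  ├─ 0
   │  │  └─ 1
   │  │     └─ 1 *
   │  └─ 1
   │     ├─ 0 *
   │     └─ 1 *
   └─ 1
      └─ 0
         └─ 0
            └─ 0
               └─ 1 *
Counting every labelled node above: 13.

13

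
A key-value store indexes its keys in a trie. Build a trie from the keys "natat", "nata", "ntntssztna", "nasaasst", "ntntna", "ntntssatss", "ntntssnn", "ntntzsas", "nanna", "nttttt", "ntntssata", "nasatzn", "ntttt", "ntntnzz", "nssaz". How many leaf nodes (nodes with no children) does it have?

13

A leaf is a node with no children — equivalently, the end of a word that is not a proper prefix of any other stored word.
Those words: "nanna", "nasaasst", "nasatzn", "natat", "nssaz", "ntntna", "ntntnzz", "ntntssata", "ntntssatss", "ntntssnn", "ntntssztna", "ntntzsas", "nttttt"
Leaf count: 13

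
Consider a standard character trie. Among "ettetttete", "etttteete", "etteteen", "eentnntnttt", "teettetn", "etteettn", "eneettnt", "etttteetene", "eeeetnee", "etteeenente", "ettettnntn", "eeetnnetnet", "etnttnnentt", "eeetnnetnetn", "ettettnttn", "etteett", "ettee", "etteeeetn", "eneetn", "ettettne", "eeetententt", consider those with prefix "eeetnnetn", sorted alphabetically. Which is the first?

Filter for "eeetnnetn…" and sort: "eeetnnetnet", "eeetnnetnetn"
The 1st is eeetnnetnet.

eeetnnetnet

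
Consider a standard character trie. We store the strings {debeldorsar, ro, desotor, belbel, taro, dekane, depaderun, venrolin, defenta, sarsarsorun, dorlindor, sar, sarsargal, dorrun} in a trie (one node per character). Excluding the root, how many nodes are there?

77

Trace insertions, counting only characters that open a new branch:
  "debeldorsar" → 11 new (d, e, b, e, l, d, o, r, s, a, r)
  "ro" → 2 new (r, o)
  "desotor" → prefix "de" already present; 5 new (s, o, t, o, r)
  "belbel" → 6 new (b, e, l, b, e, l)
  "taro" → 4 new (t, a, r, o)
  "dekane" → prefix "de" already present; 4 new (k, a, n, e)
  "depaderun" → prefix "de" already present; 7 new (p, a, d, e, r, u, n)
  "venrolin" → 8 new (v, e, n, r, o, l, i, n)
  "defenta" → prefix "de" already present; 5 new (f, e, n, t, a)
  "sarsarsorun" → 11 new (s, a, r, s, a, r, s, o, r, u, n)
  "dorlindor" → prefix "d" already present; 8 new (o, r, l, i, n, d, o, r)
  "sar" → prefix "sar" already present; 0 new (none)
  "sarsargal" → prefix "sarsar" already present; 3 new (g, a, l)
  "dorrun" → prefix "dor" already present; 3 new (r, u, n)
Total nodes = 11 + 2 + 5 + 6 + 4 + 4 + 7 + 8 + 5 + 11 + 8 + 0 + 3 + 3 = 77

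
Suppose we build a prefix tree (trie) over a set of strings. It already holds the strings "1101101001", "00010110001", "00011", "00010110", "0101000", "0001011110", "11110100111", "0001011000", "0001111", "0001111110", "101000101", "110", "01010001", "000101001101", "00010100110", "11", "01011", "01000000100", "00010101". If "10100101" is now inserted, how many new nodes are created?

3

"10100" is already a path in the trie; the remaining "101" must be added.
So 8 − 5 = 3 new nodes.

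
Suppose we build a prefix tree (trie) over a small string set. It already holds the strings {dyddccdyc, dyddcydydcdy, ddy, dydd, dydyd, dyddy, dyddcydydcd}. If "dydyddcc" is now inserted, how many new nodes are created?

3

The longest prefix of "dydyddcc" already in the trie is "dydyd" (length 5).
So 8 − 5 = 3 new nodes.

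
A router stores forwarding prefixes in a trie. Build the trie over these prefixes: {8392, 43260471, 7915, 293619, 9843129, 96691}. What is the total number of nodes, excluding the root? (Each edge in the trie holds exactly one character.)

33

Count nodes per top-level branch (shared prefixes stored once):
  '2'-branch (293619): 6 nodes
  '4'-branch (43260471): 8 nodes
  '7'-branch (7915): 4 nodes
  '8'-branch (8392): 4 nodes
  '9'-branch (96691, 9843129): 11 nodes
Sum: 33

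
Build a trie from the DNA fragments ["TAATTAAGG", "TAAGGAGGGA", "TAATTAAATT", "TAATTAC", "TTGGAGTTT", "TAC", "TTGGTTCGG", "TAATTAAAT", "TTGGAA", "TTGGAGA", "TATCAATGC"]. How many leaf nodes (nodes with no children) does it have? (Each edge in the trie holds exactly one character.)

10

A leaf is a node with no children — equivalently, the end of a word that is not a proper prefix of any other stored word.
Those words: "TAAGGAGGGA", "TAATTAAATT", "TAATTAAGG", "TAATTAC", "TAC", "TATCAATGC", "TTGGAA", "TTGGAGA", "TTGGAGTTT", "TTGGTTCGG"
Leaf count: 10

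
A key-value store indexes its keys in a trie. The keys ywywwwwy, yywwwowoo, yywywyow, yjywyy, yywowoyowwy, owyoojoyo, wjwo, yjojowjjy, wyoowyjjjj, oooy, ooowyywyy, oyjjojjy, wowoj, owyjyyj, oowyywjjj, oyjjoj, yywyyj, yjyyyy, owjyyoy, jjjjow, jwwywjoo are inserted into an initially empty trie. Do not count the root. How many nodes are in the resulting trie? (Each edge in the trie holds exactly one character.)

117

Insert word by word; a character creates a node only if that edge doesn't already exist:
  "ywywwwwy" → 8 new (y, w, y, w, w, w, w, y)
  "yywwwowoo" → prefix "y" already present; 8 new (y, w, w, w, o, w, o, o)
  "yywywyow" → prefix "yyw" already present; 5 new (y, w, y, o, w)
  "yjywyy" → prefix "y" already present; 5 new (j, y, w, y, y)
  "yywowoyowwy" → prefix "yyw" already present; 8 new (o, w, o, y, o, w, w, y)
  "owyoojoyo" → 9 new (o, w, y, o, o, j, o, y, o)
  "wjwo" → 4 new (w, j, w, o)
  "yjojowjjy" → prefix "yj" already present; 7 new (o, j, o, w, j, j, y)
  "wyoowyjjjj" → prefix "w" already present; 9 new (y, o, o, w, y, j, j, j, j)
  "oooy" → prefix "o" already present; 3 new (o, o, y)
  "ooowyywyy" → prefix "ooo" already present; 6 new (w, y, y, w, y, y)
  "oyjjojjy" → prefix "o" already present; 7 new (y, j, j, o, j, j, y)
  "wowoj" → prefix "w" already present; 4 new (o, w, o, j)
  "owyjyyj" → prefix "owy" already present; 4 new (j, y, y, j)
  "oowyywjjj" → prefix "oo" already present; 7 new (w, y, y, w, j, j, j)
  "oyjjoj" → prefix "oyjjoj" already present; 0 new (none)
  "yywyyj" → prefix "yywy" already present; 2 new (y, j)
  "yjyyyy" → prefix "yjy" already present; 3 new (y, y, y)
  "owjyyoy" → prefix "ow" already present; 5 new (j, y, y, o, y)
  "jjjjow" → 6 new (j, j, j, j, o, w)
  "jwwywjoo" → prefix "j" already present; 7 new (w, w, y, w, j, o, o)
Total nodes = 8 + 8 + 5 + 5 + 8 + 9 + 4 + 7 + 9 + 3 + 6 + 7 + 4 + 4 + 7 + 0 + 2 + 3 + 5 + 6 + 7 = 117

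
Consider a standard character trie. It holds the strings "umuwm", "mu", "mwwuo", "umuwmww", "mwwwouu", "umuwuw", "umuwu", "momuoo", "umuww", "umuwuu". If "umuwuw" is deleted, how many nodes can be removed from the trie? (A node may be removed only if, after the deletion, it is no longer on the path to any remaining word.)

1

Walk "umuwuw" from the leaf back toward the root, removing each node that no remaining word uses.
The suffix "w" (1 node) is used only by "umuwuw"; the node for "umuwu" still has the child "u", so pruning stops there.
Nodes removed: 1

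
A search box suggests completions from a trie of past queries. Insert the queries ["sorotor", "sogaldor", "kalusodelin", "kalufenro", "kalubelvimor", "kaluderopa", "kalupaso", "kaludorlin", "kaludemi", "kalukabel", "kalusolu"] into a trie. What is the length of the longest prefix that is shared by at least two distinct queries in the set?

6

The deepest shared node is where two words last agree before diverging.
e.g. "kaludemi" and "kaluderopa" share the prefix "kalude" of length 6; no pair shares a longer one.
Longest shared-prefix length: 6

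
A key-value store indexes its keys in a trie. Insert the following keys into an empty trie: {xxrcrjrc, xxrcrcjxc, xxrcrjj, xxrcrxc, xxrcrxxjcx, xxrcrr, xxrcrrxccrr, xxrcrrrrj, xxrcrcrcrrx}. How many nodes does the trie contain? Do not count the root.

For each word, the new-node count is its length minus the longest prefix already in the trie:
  "xxrcrjrc" → 8 new (x, x, r, c, r, j, r, c)
  "xxrcrcjxc" → prefix "xxrcr" already present; 4 new (c, j, x, c)
  "xxrcrjj" → prefix "xxrcrj" already present; 1 new (j)
  "xxrcrxc" → prefix "xxrcr" already present; 2 new (x, c)
  "xxrcrxxjcx" → prefix "xxrcrx" already present; 4 new (x, j, c, x)
  "xxrcrr" → prefix "xxrcr" already present; 1 new (r)
  "xxrcrrxccrr" → prefix "xxrcrr" already present; 5 new (x, c, c, r, r)
  "xxrcrrrrj" → prefix "xxrcrr" already present; 3 new (r, r, j)
  "xxrcrcrcrrx" → prefix "xxrcrc" already present; 5 new (r, c, r, r, x)
Total nodes = 8 + 4 + 1 + 2 + 4 + 1 + 5 + 3 + 5 = 33

33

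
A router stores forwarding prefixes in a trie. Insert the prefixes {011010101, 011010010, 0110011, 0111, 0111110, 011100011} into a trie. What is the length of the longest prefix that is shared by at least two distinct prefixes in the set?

Look for the deepest trie node that still has at least two words in its subtree.
"011010010" and "011010101" agree on "011010" (6 characters) before diverging; nothing deeper is shared.
Longest shared-prefix length: 6

6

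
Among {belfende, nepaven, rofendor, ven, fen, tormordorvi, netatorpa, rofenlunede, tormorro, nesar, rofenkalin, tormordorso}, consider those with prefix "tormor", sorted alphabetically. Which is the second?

tormordorvi

DFS of the "tormor" subtree visits, in order: "tormordorso", "tormordorvi", "tormorro"
Position 2: tormordorvi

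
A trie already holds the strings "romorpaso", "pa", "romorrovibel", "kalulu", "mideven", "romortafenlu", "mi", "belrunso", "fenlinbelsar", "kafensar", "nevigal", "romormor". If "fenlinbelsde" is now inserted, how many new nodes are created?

The longest prefix of "fenlinbelsde" already in the trie is "fenlinbels" (length 10).
So 12 − 10 = 2 new nodes.

2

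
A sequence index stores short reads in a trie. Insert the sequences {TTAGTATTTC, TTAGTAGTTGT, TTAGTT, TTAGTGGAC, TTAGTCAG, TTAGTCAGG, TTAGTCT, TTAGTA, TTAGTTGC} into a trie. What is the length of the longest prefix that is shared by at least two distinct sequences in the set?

Look for the deepest trie node that still has at least two words in its subtree.
"TTAGTCAG" and "TTAGTCAGG" agree on "TTAGTCAG" (8 characters) before diverging; nothing deeper is shared.
Longest shared-prefix length: 8

8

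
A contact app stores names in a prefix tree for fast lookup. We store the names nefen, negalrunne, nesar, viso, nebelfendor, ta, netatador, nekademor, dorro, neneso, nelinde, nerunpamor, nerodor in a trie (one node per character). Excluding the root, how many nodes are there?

71

Count nodes per top-level branch (shared prefixes stored once):
  'd'-branch (dorro): 5 nodes
  'n'-branch (nebelfendor, nefen, negalrunne, nekademor, nelinde, neneso, nerodor, nerunpamor, nesar, netatador): 60 nodes
  't'-branch (ta): 2 nodes
  'v'-branch (viso): 4 nodes
Sum: 71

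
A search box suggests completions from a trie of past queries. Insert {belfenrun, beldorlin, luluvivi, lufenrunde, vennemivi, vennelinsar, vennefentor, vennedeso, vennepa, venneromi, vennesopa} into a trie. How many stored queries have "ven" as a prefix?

7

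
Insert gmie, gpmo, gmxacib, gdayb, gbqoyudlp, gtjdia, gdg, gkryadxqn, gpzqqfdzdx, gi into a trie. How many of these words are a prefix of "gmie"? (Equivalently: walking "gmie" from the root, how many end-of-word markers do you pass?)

Walk "gmie" from the root; an end-of-word marker is hit whenever a stored word is a prefix of "gmie".
Prefixes of the query that are stored words: "gmie"
Count: 1

1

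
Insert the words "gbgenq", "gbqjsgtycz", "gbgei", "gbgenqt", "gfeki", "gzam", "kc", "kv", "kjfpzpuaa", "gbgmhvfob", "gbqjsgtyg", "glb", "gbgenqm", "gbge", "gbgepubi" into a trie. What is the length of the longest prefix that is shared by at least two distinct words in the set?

Look for the deepest trie node that still has at least two words in its subtree.
"gbqjsgtycz" and "gbqjsgtyg" agree on "gbqjsgty" (8 characters) before diverging; nothing deeper is shared.
Longest shared-prefix length: 8

8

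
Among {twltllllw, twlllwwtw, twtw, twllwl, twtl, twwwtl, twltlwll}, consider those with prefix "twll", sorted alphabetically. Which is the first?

twlllwwtw

DFS of the "twll" subtree visits, in order: "twlllwwtw", "twllwl"
Position 1: twlllwwtw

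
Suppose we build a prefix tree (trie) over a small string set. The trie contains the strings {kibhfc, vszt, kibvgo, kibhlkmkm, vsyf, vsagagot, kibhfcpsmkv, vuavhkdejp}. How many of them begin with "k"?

4

Traverse to the node for "k", then collect every word in that subtree.
Matches: "kibhfc", "kibhfcpsmkv", "kibhlkmkm", "kibvgo"
Count: 4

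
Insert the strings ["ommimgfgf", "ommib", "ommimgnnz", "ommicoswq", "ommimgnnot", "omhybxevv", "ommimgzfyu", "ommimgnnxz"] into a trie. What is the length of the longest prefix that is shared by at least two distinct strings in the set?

The deepest shared node is where two words last agree before diverging.
"ommimgnnot" and "ommimgnnxz" agree on "ommimgnn" (8 characters) before diverging; nothing deeper is shared.
Longest shared-prefix length: 8

8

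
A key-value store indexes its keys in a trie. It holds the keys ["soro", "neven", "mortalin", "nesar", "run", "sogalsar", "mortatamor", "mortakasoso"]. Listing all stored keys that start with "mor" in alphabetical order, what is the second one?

Filter for "mor…" and sort: "mortakasoso", "mortalin", "mortatamor"
Position 2: mortalin

mortalin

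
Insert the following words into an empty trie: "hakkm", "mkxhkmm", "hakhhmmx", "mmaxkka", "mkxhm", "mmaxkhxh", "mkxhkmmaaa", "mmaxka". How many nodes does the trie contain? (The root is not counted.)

31

Trace insertions, counting only characters that open a new branch:
  "hakkm" → 5 new (h, a, k, k, m)
  "mkxhkmm" → 7 new (m, k, x, h, k, m, m)
  "hakhhmmx" → prefix "hak" already present; 5 new (h, h, m, m, x)
  "mmaxkka" → prefix "m" already present; 6 new (m, a, x, k, k, a)
  "mkxhm" → prefix "mkxh" already present; 1 new (m)
  "mmaxkhxh" → prefix "mmaxk" already present; 3 new (h, x, h)
  "mkxhkmmaaa" → prefix "mkxhkmm" already present; 3 new (a, a, a)
  "mmaxka" → prefix "mmaxk" already present; 1 new (a)
Total nodes = 5 + 7 + 5 + 6 + 1 + 3 + 3 + 1 = 31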